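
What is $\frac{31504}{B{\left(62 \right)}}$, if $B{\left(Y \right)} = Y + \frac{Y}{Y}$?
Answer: $\frac{31504}{63} \approx 500.06$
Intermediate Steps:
$B{\left(Y \right)} = 1 + Y$ ($B{\left(Y \right)} = Y + 1 = 1 + Y$)
$\frac{31504}{B{\left(62 \right)}} = \frac{31504}{1 + 62} = \frac{31504}{63}$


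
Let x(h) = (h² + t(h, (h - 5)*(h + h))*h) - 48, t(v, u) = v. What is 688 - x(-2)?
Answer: 728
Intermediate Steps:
x(h) = -48 + 2*h² (x(h) = (h² + h*h) - 48 = (h² + h²) - 48 = 2*h² - 48 = -48 + 2*h²)
688 - x(-2) = 688 - (-48 + 2*(-2)²) = 688 - (-48 + 2*4) = 688 - (-48 + 8) = 688 - 1*(-40) = 688 + 40 = 728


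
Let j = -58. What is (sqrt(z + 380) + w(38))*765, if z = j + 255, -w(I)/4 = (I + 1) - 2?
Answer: -113220 + 765*sqrt(577) ≈ -94844.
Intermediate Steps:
w(I) = 4 - 4*I (w(I) = -4*((I + 1) - 2) = -4*((1 + I) - 2) = -4*(-1 + I) = 4 - 4*I)
z = 197 (z = -58 + 255 = 197)
(sqrt(z + 380) + w(38))*765 = (sqrt(197 + 380) + (4 - 4*38))*765 = (sqrt(577) + (4 - 152))*765 = (sqrt(577) - 148)*765 = (-148 + sqrt(577))*765 = -113220 + 765*sqrt(577)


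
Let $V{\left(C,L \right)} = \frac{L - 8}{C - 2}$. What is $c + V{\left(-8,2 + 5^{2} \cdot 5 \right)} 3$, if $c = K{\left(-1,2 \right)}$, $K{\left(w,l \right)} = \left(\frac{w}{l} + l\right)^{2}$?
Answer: $- \frac{669}{20} \approx -33.45$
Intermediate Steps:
$V{\left(C,L \right)} = \frac{-8 + L}{-2 + C}$
$K{\left(w,l \right)} = \left(l + \frac{w}{l}\right)^{2}$
$c = \frac{9}{4}$ ($c = \frac{\left(-1 + 2^{2}\right)^{2}}{4} = \frac{\left(-1 + 4\right)^{2}}{4} = \frac{3^{2}}{4} = \frac{1}{4} \cdot 9 = \frac{9}{4} \approx 2.25$)
$c + V{\left(-8,2 + 5^{2} \cdot 5 \right)} 3 = \frac{9}{4} + \frac{-8 + \left(2 + 5^{2} \cdot 5\right)}{-2 - 8} \cdot 3 = \frac{9}{4} + \frac{-8 + \left(2 + 25 \cdot 5\right)}{-10} \cdot 3 = \frac{9}{4} + - \frac{-8 + \left(2 + 125\right)}{10} \cdot 3 = \frac{9}{4} + - \frac{-8 + 127}{10} \cdot 3 = \frac{9}{4} + \left(- \frac{1}{10}\right) 119 \cdot 3 = \frac{9}{4} - \frac{357}{10} = - \frac{669}{20}$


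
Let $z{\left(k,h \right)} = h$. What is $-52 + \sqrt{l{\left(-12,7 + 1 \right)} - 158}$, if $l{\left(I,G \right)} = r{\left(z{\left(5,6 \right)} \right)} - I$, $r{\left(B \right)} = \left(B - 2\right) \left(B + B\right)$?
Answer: $-52 + 7 i \sqrt{2} \approx -52.0 + 9.8995 i$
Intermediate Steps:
$r{\left(B \right)} = 2 B \left(-2 + B\right)$ ($r{\left(B \right)} = \left(-2 + B\right) 2 B = 2 B \left(-2 + B\right)$)
$l{\left(I,G \right)} = 48 - I$ ($l{\left(I,G \right)} = 2 \cdot 6 \left(-2 + 6\right) - I = 2 \cdot 6 \cdot 4 - I = 48 - I$)
$-52 + \sqrt{l{\left(-12,7 + 1 \right)} - 158} = -52 + \sqrt{\left(48 - -12\right) - 158} = -52 + \sqrt{\left(48 + 12\right) - 158} = -52 + \sqrt{60 - 158} = -52 + \sqrt{-98} = -52 + 7 i \sqrt{2}$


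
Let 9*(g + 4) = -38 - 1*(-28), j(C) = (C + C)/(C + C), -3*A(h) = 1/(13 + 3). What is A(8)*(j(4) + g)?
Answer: 37/432 ≈ 0.085648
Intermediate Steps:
A(h) = -1/48 (A(h) = -1/(3*(13 + 3)) = -1/3/16 = -1/3*1/16 = -1/48)
j(C) = 1 (j(C) = (2*C)/((2*C)) = (2*C)*(1/(2*C)) = 1)
g = -46/9 (g = -4 + (-38 - 1*(-28))/9 = -4 + (-38 + 28)/9 = -4 + (1/9)*(-10) = -4 - 10/9 = -46/9 ≈ -5.1111)
A(8)*(j(4) + g) = -(1 - 46/9)/48 = -1/48*(-37/9) = 37/432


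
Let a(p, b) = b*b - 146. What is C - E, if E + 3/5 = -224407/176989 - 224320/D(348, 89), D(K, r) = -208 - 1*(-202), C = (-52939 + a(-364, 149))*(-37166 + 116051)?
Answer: -6468032186256094/2654835 ≈ -2.4363e+9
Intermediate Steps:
a(p, b) = -146 + b² (a(p, b) = b² - 146 = -146 + b²)
C = -2436284340 (C = (-52939 + (-146 + 149²))*(-37166 + 116051) = (-52939 + (-146 + 22201))*78885 = (-52939 + 22055)*78885 = -30884*78885 = -2436284340)
D(K, r) = -6 (D(K, r) = -208 + 202 = -6)
E = 99250472194/2654835 (E = -⅗ + (-224407/176989 - 224320/(-6)) = -⅗ + (-224407*1/176989 - 224320*(-⅙)) = -⅗ + (-224407/176989 + 112160/3) = -⅗ + 19850413019/530967 = 99250472194/2654835 ≈ 37385.)
C - E = -2436284340 - 1*99250472194/2654835 = -2436284340 - 99250472194/2654835 = -6468032186256094/2654835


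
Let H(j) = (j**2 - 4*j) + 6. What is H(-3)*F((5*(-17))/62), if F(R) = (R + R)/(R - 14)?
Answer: 4590/953 ≈ 4.8164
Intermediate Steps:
H(j) = 6 + j**2 - 4*j
F(R) = 2*R/(-14 + R) (F(R) = (2*R)/(-14 + R) = 2*R/(-14 + R))
H(-3)*F((5*(-17))/62) = (6 + (-3)**2 - 4*(-3))*(2*((5*(-17))/62)/(-14 + (5*(-17))/62)) = (6 + 9 + 12)*(2*(-85*1/62)/(-14 - 85*1/62)) = 27*(2*(-85/62)/(-14 - 85/62)) = 27*(2*(-85/62)/(-953/62)) = 27*(2*(-85/62)*(-62/953)) = 27*(170/953) = 4590/953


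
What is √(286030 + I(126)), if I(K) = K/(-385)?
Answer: 4*√54077485/55 ≈ 534.82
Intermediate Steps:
I(K) = -K/385 (I(K) = K*(-1/385) = -K/385)
√(286030 + I(126)) = √(286030 - 1/385*126) = √(286030 - 18/55) = √(15731632/55) = 4*√54077485/55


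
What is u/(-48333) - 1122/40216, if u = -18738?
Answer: 10596027/29450908 ≈ 0.35979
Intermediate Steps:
u/(-48333) - 1122/40216 = -18738/(-48333) - 1122/40216 = -18738*(-1/48333) - 1122*1/40216 = 6246/16111 - 51/1828 = 10596027/29450908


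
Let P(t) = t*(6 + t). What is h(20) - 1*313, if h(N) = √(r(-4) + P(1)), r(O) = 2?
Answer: -310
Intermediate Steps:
h(N) = 3 (h(N) = √(2 + 1*(6 + 1)) = √(2 + 1*7) = √(2 + 7) = √9 = 3)
h(20) - 1*313 = 3 - 1*313 = 3 - 313 = -310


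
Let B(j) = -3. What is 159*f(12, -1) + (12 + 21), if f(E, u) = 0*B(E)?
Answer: 33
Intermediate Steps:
f(E, u) = 0 (f(E, u) = 0*(-3) = 0)
159*f(12, -1) + (12 + 21) = 159*0 + (12 + 21) = 0 + 33 = 33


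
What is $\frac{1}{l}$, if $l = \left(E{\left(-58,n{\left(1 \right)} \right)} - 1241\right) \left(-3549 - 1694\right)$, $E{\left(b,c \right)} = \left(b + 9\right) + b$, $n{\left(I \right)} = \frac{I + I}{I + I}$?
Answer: $\frac{1}{7067564} \approx 1.4149 \cdot 10^{-7}$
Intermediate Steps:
$n{\left(I \right)} = 1$ ($n{\left(I \right)} = \frac{2 I}{2 I} = 2 I \frac{1}{2 I} = 1$)
$E{\left(b,c \right)} = 9 + 2 b$ ($E{\left(b,c \right)} = \left(9 + b\right) + b = 9 + 2 b$)
$l = 7067564$ ($l = \left(\left(9 + 2 \left(-58\right)\right) - 1241\right) \left(-3549 - 1694\right) = \left(\left(9 - 116\right) - 1241\right) \left(-5243\right) = \left(-107 - 1241\right) \left(-5243\right) = \left(-1348\right) \left(-5243\right) = 7067564$)
$\frac{1}{l} = \frac{1}{7067564}$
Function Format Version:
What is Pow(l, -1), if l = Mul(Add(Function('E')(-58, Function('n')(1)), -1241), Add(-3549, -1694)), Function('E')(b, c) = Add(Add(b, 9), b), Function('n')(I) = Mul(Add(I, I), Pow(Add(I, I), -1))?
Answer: Rational(1, 7067564) ≈ 1.4149e-7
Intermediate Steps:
Function('n')(I) = 1 (Function('n')(I) = Mul(Mul(2, I), Pow(Mul(2, I), -1)) = Mul(Mul(2, I), Mul(Rational(1, 2), Pow(I, -1))) = 1)
Function('E')(b, c) = Add(9, Mul(2, b)) (Function('E')(b, c) = Add(Add(9, b), b) = Add(9, Mul(2, b)))
l = 7067564 (l = Mul(Add(Add(9, Mul(2, -58)), -1241), Add(-3549, -1694)) = Mul(Add(Add(9, -116), -1241), -5243) = Mul(Add(-107, -1241), -5243) = Mul(-1348, -5243) = 7067564)
Pow(l, -1) = Pow(7067564, -1) = Rational(1, 7067564)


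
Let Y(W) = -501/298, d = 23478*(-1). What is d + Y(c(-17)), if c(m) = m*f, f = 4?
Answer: -6996945/298 ≈ -23480.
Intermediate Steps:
d = -23478
c(m) = 4*m (c(m) = m*4 = 4*m)
Y(W) = -501/298 (Y(W) = -501*1/298 = -501/298)
d + Y(c(-17)) = -23478 - 501/298 = -6996945/298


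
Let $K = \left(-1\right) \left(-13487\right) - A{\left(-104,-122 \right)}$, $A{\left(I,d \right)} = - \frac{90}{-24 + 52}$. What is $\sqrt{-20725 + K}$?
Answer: $\frac{i \sqrt{1418018}}{14} \approx 85.057 i$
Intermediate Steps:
$A{\left(I,d \right)} = - \frac{45}{14}$ ($A{\left(I,d \right)} = - \frac{90}{28} = \left(-90\right) \frac{1}{28} = - \frac{45}{14}$)
$K = \frac{188863}{14}$ ($K = \left(-1\right) \left(-13487\right) - - \frac{45}{14} = 13487 + \frac{45}{14} = \frac{188863}{14} \approx 13490.0$)
$\sqrt{-20725 + K} = \sqrt{-20725 + \frac{188863}{14}} = \sqrt{- \frac{101287}{14}} = \frac{i \sqrt{1418018}}{14}$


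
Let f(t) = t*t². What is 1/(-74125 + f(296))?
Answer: 1/25860211 ≈ 3.8669e-8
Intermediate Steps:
f(t) = t³
1/(-74125 + f(296)) = 1/(-74125 + 296³) = 1/(-74125 + 25934336) = 1/25860211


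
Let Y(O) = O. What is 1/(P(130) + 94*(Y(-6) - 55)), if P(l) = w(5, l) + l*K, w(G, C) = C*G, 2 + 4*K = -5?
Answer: -2/10623 ≈ -0.00018827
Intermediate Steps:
K = -7/4 (K = -½ + (¼)*(-5) = -½ - 5/4 = -7/4 ≈ -1.7500)
P(l) = 13*l/4 (P(l) = l*5 + l*(-7/4) = 5*l - 7*l/4 = 13*l/4)
1/(P(130) + 94*(Y(-6) - 55)) = 1/((13/4)*130 + 94*(-6 - 55)) = 1/(845/2 + 94*(-61)) = 1/(845/2 - 5734) = 1/(-10623/2) = -2/10623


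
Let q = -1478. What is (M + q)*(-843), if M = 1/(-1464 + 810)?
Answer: 271618253/218 ≈ 1.2460e+6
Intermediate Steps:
M = -1/654 (M = 1/(-654) = -1/654 ≈ -0.0015291)
(M + q)*(-843) = (-1/654 - 1478)*(-843) = -966613/654*(-843) = 271618253/218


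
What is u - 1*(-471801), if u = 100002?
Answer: 571803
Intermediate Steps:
u - 1*(-471801) = 100002 - 1*(-471801) = 100002 + 471801 = 571803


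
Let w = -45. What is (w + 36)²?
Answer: 81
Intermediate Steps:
(w + 36)² = (-45 + 36)² = (-9)² = 81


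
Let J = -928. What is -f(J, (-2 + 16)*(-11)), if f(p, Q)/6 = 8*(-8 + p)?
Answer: 44928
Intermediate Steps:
f(p, Q) = -384 + 48*p (f(p, Q) = 6*(8*(-8 + p)) = 6*(-64 + 8*p) = -384 + 48*p)
-f(J, (-2 + 16)*(-11)) = -(-384 + 48*(-928)) = -(-384 - 44544) = -1*(-44928) = 44928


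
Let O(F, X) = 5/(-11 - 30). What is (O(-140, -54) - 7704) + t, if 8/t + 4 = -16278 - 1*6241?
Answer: -7114317815/923443 ≈ -7704.1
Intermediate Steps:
O(F, X) = -5/41 (O(F, X) = 5/(-41) = -1/41*5 = -5/41)
t = -8/22523 (t = 8/(-4 + (-16278 - 1*6241)) = 8/(-4 + (-16278 - 6241)) = 8/(-4 - 22519) = 8/(-22523) = 8*(-1/22523) = -8/22523 ≈ -0.00035519)
(O(-140, -54) - 7704) + t = (-5/41 - 7704) - 8/22523 = -315869/41 - 8/22523 = -7114317815/923443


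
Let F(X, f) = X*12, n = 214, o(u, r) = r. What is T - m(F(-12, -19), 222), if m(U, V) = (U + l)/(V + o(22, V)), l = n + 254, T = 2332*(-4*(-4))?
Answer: 1380517/37 ≈ 37311.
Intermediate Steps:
F(X, f) = 12*X
T = 37312 (T = 2332*16 = 37312)
l = 468 (l = 214 + 254 = 468)
m(U, V) = (468 + U)/(2*V) (m(U, V) = (U + 468)/(V + V) = (468 + U)/((2*V)) = (468 + U)*(1/(2*V)) = (468 + U)/(2*V))
T - m(F(-12, -19), 222) = 37312 - (468 + 12*(-12))/(2*222) = 37312 - (468 - 144)/(2*222) = 37312 - 324/(2*222) = 37312 - 1*27/37 = 37312 - 27/37 = 1380517/37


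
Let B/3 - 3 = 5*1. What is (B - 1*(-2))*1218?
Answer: 31668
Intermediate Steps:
B = 24 (B = 9 + 3*(5*1) = 9 + 3*5 = 9 + 15 = 24)
(B - 1*(-2))*1218 = (24 - 1*(-2))*1218 = (24 + 2)*1218 = 26*1218 = 31668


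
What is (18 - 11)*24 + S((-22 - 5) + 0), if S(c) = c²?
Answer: 897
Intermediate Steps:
(18 - 11)*24 + S((-22 - 5) + 0) = (18 - 11)*24 + ((-22 - 5) + 0)² = 7*24 + (-27 + 0)² = 168 + (-27)² = 168 + 729 = 897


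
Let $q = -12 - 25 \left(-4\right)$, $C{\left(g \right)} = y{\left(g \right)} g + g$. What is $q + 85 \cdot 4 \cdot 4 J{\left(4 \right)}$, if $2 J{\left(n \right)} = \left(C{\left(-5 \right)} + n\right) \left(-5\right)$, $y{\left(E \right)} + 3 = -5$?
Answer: $-132512$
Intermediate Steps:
$y{\left(E \right)} = -8$ ($y{\left(E \right)} = -3 - 5 = -8$)
$C{\left(g \right)} = - 7 g$ ($C{\left(g \right)} = - 8 g + g = - 7 g$)
$J{\left(n \right)} = - \frac{175}{2} - \frac{5 n}{2}$ ($J{\left(n \right)} = \frac{\left(\left(-7\right) \left(-5\right) + n\right) \left(-5\right)}{2} = \frac{\left(35 + n\right) \left(-5\right)}{2} = \frac{-175 - 5 n}{2} = - \frac{175}{2} - \frac{5 n}{2}$)
$q = 88$ ($q = -12 - -100 = -12 + 100 = 88$)
$q + 85 \cdot 4 \cdot 4 J{\left(4 \right)} = 88 + 85 \cdot 4 \cdot 4 \left(- \frac{175}{2} - 10\right) = 88 + 85 \cdot 16 \left(- \frac{175}{2} - 10\right) = 88 + 85 \cdot 16 \left(- \frac{195}{2}\right) = 88 + 85 \left(-1560\right) = 88 - 132600 = -132512$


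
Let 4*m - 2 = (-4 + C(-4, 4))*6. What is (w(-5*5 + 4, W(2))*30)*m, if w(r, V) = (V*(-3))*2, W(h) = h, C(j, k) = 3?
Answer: 360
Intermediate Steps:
w(r, V) = -6*V (w(r, V) = -3*V*2 = -6*V)
m = -1 (m = 1/2 + ((-4 + 3)*6)/4 = 1/2 + (-1*6)/4 = 1/2 + (1/4)*(-6) = 1/2 - 3/2 = -1)
(w(-5*5 + 4, W(2))*30)*m = (-6*2*30)*(-1) = -12*30*(-1) = -360*(-1) = 360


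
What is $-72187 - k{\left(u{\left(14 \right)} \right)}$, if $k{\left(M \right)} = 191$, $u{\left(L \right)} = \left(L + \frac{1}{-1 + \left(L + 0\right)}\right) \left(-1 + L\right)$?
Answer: $-72378$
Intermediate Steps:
$u{\left(L \right)} = \left(-1 + L\right) \left(L + \frac{1}{-1 + L}\right)$ ($u{\left(L \right)} = \left(L + \frac{1}{-1 + L}\right) \left(-1 + L\right) = \left(-1 + L\right) \left(L + \frac{1}{-1 + L}\right)$)
$-72187 - k{\left(u{\left(14 \right)} \right)} = -72187 - 191 = -72378$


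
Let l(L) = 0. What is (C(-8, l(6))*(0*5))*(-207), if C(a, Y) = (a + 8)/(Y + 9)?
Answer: 0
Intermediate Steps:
C(a, Y) = (8 + a)/(9 + Y)
(C(-8, l(6))*(0*5))*(-207) = (((8 - 8)/(9 + 0))*(0*5))*(-207) = ((0/9)*0)*(-207) = (((⅑)*0)*0)*(-207) = (0*0)*(-207) = 0*(-207) = 0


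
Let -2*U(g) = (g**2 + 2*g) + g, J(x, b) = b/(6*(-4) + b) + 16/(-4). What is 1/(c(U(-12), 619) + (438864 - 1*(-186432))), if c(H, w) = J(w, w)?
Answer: 595/372049359 ≈ 1.5993e-6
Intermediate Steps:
J(x, b) = -4 + b/(-24 + b) (J(x, b) = b/(-24 + b) + 16*(-1/4) = b/(-24 + b) - 4 = -4 + b/(-24 + b))
U(g) = -3*g/2 - g**2/2 (U(g) = -((g**2 + 2*g) + g)/2 = -(g**2 + 3*g)/2 = -3*g/2 - g**2/2)
c(H, w) = 3*(32 - w)/(-24 + w)
1/(c(U(-12), 619) + (438864 - 1*(-186432))) = 1/(3*(32 - 1*619)/(-24 + 619) + (438864 - 1*(-186432))) = 1/(3*(32 - 619)/595 + (438864 + 186432)) = 1/(3*(1/595)*(-587) + 625296) = 1/(-1761/595 + 625296) = 1/(372049359/595) = 595/372049359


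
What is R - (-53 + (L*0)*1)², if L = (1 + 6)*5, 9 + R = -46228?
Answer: -49046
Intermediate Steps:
R = -46237 (R = -9 - 46228 = -46237)
L = 35 (L = 7*5 = 35)
R - (-53 + (L*0)*1)² = -46237 - (-53 + (35*0)*1)² = -46237 - (-53 + 0*1)² = -46237 - (-53 + 0)² = -46237 - 1*(-53)² = -46237 - 1*2809 = -46237 - 2809 = -49046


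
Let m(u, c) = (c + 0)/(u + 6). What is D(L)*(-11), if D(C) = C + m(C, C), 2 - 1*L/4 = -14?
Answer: -24992/35 ≈ -714.06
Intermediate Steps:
m(u, c) = c/(6 + u)
L = 64 (L = 8 - 4*(-14) = 8 + 56 = 64)
D(C) = C + C/(6 + C)
D(L)*(-11) = (64*(7 + 64)/(6 + 64))*(-11) = (64*71/70)*(-11) = (64*(1/70)*71)*(-11) = (2272/35)*(-11) = -24992/35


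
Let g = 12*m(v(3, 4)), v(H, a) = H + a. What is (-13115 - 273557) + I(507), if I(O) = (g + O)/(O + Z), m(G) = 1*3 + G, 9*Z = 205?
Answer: -1366846453/4768 ≈ -2.8667e+5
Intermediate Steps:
Z = 205/9 (Z = (⅑)*205 = 205/9 ≈ 22.778)
m(G) = 3 + G
g = 120 (g = 12*(3 + (3 + 4)) = 12*(3 + 7) = 12*10 = 120)
I(O) = (120 + O)/(205/9 + O) (I(O) = (120 + O)/(O + 205/9) = (120 + O)/(205/9 + O))
(-13115 - 273557) + I(507) = (-13115 - 273557) + 9*(120 + 507)/(205 + 9*507) = -286672 + 9*627/(205 + 4563) = -286672 + 9*627/4768 = -286672 + 9*(1/4768)*627 = -286672 + 5643/4768 = -1366846453/4768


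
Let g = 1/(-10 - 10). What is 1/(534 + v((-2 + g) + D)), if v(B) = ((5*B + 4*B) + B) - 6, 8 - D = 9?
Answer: 2/995 ≈ 0.0020101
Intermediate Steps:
D = -1 (D = 8 - 1*9 = 8 - 9 = -1)
g = -1/20 (g = 1/(-20) = -1/20 ≈ -0.050000)
v(B) = -6 + 10*B (v(B) = (9*B + B) - 6 = 10*B - 6 = -6 + 10*B)
1/(534 + v((-2 + g) + D)) = 1/(534 + (-6 + 10*((-2 - 1/20) - 1))) = 1/(534 + (-6 + 10*(-41/20 - 1))) = 1/(534 + (-6 + 10*(-61/20))) = 1/(534 + (-6 - 61/2)) = 1/(534 - 73/2) = 1/(995/2) = 2/995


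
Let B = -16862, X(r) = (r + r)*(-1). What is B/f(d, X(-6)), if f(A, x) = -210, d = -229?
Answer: 8431/105 ≈ 80.295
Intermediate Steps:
X(r) = -2*r (X(r) = (2*r)*(-1) = -2*r)
B/f(d, X(-6)) = -16862/(-210) = -16862*(-1/210) = 8431/105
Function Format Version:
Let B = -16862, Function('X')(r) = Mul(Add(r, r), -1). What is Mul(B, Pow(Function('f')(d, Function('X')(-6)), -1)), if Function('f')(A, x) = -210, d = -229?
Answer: Rational(8431, 105) ≈ 80.295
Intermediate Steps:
Function('X')(r) = Mul(-2, r) (Function('X')(r) = Mul(Mul(2, r), -1) = Mul(-2, r))
Mul(B, Pow(Function('f')(d, Function('X')(-6)), -1)) = Mul(-16862, Pow(-210, -1)) = Mul(-16862, Rational(-1, 210)) = Rational(8431, 105)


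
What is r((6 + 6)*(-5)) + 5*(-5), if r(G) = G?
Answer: -85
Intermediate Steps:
r((6 + 6)*(-5)) + 5*(-5) = (6 + 6)*(-5) + 5*(-5) = 12*(-5) - 25 = -60 - 25 = -85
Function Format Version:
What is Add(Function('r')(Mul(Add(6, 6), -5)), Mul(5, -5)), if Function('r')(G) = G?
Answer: -85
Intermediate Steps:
Add(Function('r')(Mul(Add(6, 6), -5)), Mul(5, -5)) = Add(Mul(Add(6, 6), -5), Mul(5, -5)) = Add(Mul(12, -5), -25) = Add(-60, -25) = -85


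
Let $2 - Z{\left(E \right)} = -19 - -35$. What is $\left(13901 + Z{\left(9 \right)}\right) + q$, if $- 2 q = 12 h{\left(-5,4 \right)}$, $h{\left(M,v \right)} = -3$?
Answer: $13905$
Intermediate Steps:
$Z{\left(E \right)} = -14$ ($Z{\left(E \right)} = 2 - \left(-19 - -35\right) = 2 - \left(-19 + 35\right) = 2 - 16 = -14$)
$q = 18$ ($q = - \frac{12 \left(-3\right)}{2} = \left(- \frac{1}{2}\right) \left(-36\right) = 18$)
$\left(13901 + Z{\left(9 \right)}\right) + q = \left(13901 - 14\right) + 18 = 13887 + 18 = 13905$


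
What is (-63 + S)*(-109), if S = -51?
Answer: 12426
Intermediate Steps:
(-63 + S)*(-109) = (-63 - 51)*(-109) = -114*(-109) = 12426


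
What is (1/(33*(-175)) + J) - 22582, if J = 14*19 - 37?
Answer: -129088576/5775 ≈ -22353.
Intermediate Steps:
J = 229 (J = 266 - 37 = 229)
(1/(33*(-175)) + J) - 22582 = (1/(33*(-175)) + 229) - 22582 = (1/(-5775) + 229) - 22582 = (-1/5775 + 229) - 22582 = 1322474/5775 - 22582 = -129088576/5775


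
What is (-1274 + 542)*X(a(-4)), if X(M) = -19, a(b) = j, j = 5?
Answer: 13908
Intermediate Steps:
a(b) = 5
(-1274 + 542)*X(a(-4)) = (-1274 + 542)*(-19) = -732*(-19) = 13908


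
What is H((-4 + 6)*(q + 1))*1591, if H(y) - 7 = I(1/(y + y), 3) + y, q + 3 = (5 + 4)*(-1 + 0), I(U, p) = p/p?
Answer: -22274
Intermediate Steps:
I(U, p) = 1
q = -12 (q = -3 + (5 + 4)*(-1 + 0) = -3 + 9*(-1) = -3 - 9 = -12)
H(y) = 8 + y (H(y) = 7 + (1 + y) = 8 + y)
H((-4 + 6)*(q + 1))*1591 = (8 + (-4 + 6)*(-12 + 1))*1591 = (8 + 2*(-11))*1591 = (8 - 22)*1591 = -14*1591 = -22274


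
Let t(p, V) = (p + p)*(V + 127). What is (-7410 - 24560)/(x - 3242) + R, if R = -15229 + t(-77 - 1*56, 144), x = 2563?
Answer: -59254915/679 ≈ -87268.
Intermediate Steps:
t(p, V) = 2*p*(127 + V) (t(p, V) = (2*p)*(127 + V) = 2*p*(127 + V))
R = -87315 (R = -15229 + 2*(-77 - 1*56)*(127 + 144) = -15229 + 2*(-77 - 56)*271 = -15229 + 2*(-133)*271 = -15229 - 72086 = -87315)
(-7410 - 24560)/(x - 3242) + R = (-7410 - 24560)/(2563 - 3242) - 87315 = -31970/(-679) - 87315 = -31970*(-1/679) - 87315 = 31970/679 - 87315 = -59254915/679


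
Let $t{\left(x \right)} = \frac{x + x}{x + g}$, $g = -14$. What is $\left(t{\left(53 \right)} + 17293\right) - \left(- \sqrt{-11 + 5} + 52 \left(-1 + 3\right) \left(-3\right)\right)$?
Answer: $\frac{686701}{39} + i \sqrt{6} \approx 17608.0 + 2.4495 i$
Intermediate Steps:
$t{\left(x \right)} = \frac{2 x}{-14 + x}$ ($t{\left(x \right)} = \frac{x + x}{x - 14} = \frac{2 x}{-14 + x}$)
$\left(t{\left(53 \right)} + 17293\right) - \left(- \sqrt{-11 + 5} + 52 \left(-1 + 3\right) \left(-3\right)\right) = \left(2 \cdot 53 \frac{1}{-14 + 53} + 17293\right) - \left(- \sqrt{-11 + 5} + 52 \left(-1 + 3\right) \left(-3\right)\right) = \left(2 \cdot 53 \cdot \frac{1}{39} + 17293\right) - \left(- i \sqrt{6} + 52 \cdot 2 \left(-3\right)\right) = \left(2 \cdot 53 \cdot \frac{1}{39} + 17293\right) + \left(i \sqrt{6} - -312\right) = \left(\frac{106}{39} + 17293\right) + \left(i \sqrt{6} + 312\right) = \frac{674533}{39} + \left(312 + i \sqrt{6}\right) = \frac{686701}{39} + i \sqrt{6}$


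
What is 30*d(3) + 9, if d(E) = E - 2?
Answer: 39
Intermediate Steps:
d(E) = -2 + E
30*d(3) + 9 = 30*(-2 + 3) + 9 = 30*1 + 9 = 30 + 9 = 39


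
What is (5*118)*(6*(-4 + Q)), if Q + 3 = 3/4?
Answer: -22125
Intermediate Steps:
Q = -9/4 (Q = -3 + 3/4 = -9/4 ≈ -2.2500)
(5*118)*(6*(-4 + Q)) = (5*118)*(6*(-4 - 9/4)) = 590*(6*(-25/4)) = 590*(-75/2) = -22125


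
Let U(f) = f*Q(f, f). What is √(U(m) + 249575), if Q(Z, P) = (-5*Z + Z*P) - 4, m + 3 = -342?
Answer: I*√41407795 ≈ 6434.9*I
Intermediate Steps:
m = -345 (m = -3 - 342 = -345)
Q(Z, P) = -4 - 5*Z + P*Z (Q(Z, P) = (-5*Z + P*Z) - 4 = -4 - 5*Z + P*Z)
U(f) = f*(-4 + f² - 5*f) (U(f) = f*(-4 - 5*f + f*f) = f*(-4 - 5*f + f²) = f*(-4 + f² - 5*f))
√(U(m) + 249575) = √(-345*(-4 + (-345)² - 5*(-345)) + 249575) = √(-345*(-4 + 119025 + 1725) + 249575) = √(-345*120746 + 249575) = √(-41657370 + 249575) = √(-41407795) = I*√41407795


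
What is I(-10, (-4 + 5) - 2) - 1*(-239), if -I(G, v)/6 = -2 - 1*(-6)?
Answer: 215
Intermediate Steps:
I(G, v) = -24 (I(G, v) = -6*(-2 - 1*(-6)) = -6*(-2 + 6) = -6*4 = -24)
I(-10, (-4 + 5) - 2) - 1*(-239) = -24 - 1*(-239) = -24 + 239 = 215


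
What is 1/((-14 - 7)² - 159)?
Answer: 1/282 ≈ 0.0035461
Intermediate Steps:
1/((-14 - 7)² - 159) = 1/((-21)² - 159) = 1/(441 - 159) = 1/282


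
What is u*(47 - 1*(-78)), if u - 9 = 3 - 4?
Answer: 1000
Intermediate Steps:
u = 8 (u = 9 + (3 - 4) = 9 - 1 = 8)
u*(47 - 1*(-78)) = 8*(47 - 1*(-78)) = 8*(47 + 78) = 8*125 = 1000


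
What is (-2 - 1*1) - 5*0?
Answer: -3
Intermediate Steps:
(-2 - 1*1) - 5*0 = (-2 - 1) + 0 = -3 + 0 = -3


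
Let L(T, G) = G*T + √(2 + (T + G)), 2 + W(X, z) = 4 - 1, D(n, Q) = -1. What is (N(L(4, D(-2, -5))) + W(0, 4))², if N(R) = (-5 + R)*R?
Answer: 2609 - 1092*√5 ≈ 167.21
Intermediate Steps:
W(X, z) = 1 (W(X, z) = -2 + (4 - 1) = -2 + 3 = 1)
L(T, G) = √(2 + G + T) + G*T (L(T, G) = G*T + √(2 + (G + T)) = G*T + √(2 + G + T) = √(2 + G + T) + G*T)
N(R) = R*(-5 + R)
(N(L(4, D(-2, -5))) + W(0, 4))² = ((√(2 - 1 + 4) - 1*4)*(-5 + (√(2 - 1 + 4) - 1*4)) + 1)² = ((√5 - 4)*(-5 + (√5 - 4)) + 1)² = ((-4 + √5)*(-5 + (-4 + √5)) + 1)² = ((-4 + √5)*(-9 + √5) + 1)² = ((-9 + √5)*(-4 + √5) + 1)² = (1 + (-9 + √5)*(-4 + √5))²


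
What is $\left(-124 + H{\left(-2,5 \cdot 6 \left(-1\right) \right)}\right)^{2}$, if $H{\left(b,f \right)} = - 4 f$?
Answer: $16$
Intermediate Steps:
$\left(-124 + H{\left(-2,5 \cdot 6 \left(-1\right) \right)}\right)^{2} = \left(-124 - 4 \cdot 5 \cdot 6 \left(-1\right)\right)^{2} = \left(-124 - 4 \cdot 30 \left(-1\right)\right)^{2} = \left(-124 - -120\right)^{2} = \left(-124 + 120\right)^{2} = \left(-4\right)^{2} = 16$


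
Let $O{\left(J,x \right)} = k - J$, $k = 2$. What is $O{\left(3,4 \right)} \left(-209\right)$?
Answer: $209$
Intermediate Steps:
$O{\left(J,x \right)} = 2 - J$
$O{\left(3,4 \right)} \left(-209\right) = \left(2 - 3\right) \left(-209\right) = \left(-1\right) \left(-209\right) = 209$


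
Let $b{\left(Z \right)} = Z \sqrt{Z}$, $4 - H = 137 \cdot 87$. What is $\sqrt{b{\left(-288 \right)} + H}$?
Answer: $\sqrt{-11915 - 3456 i \sqrt{2}} \approx 21.949 - 111.34 i$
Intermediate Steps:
$H = -11915$ ($H = 4 - 137 \cdot 87 = 4 - 11919 = -11915$)
$b{\left(Z \right)} = Z^{\frac{3}{2}}$
$\sqrt{b{\left(-288 \right)} + H} = \sqrt{\left(-288\right)^{\frac{3}{2}} - 11915} = \sqrt{- 3456 i \sqrt{2} - 11915} = \sqrt{-11915 - 3456 i \sqrt{2}}$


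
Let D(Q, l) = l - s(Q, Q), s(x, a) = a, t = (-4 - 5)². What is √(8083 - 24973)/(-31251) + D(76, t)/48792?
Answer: 5/48792 - I*√16890/31251 ≈ 0.00010248 - 0.0041586*I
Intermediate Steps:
t = 81 (t = (-9)² = 81)
D(Q, l) = l - Q
√(8083 - 24973)/(-31251) + D(76, t)/48792 = √(8083 - 24973)/(-31251) + (81 - 1*76)/48792 = √(-16890)*(-1/31251) + (81 - 76)*(1/48792) = (I*√16890)*(-1/31251) + 5*(1/48792) = -I*√16890/31251 + 5/48792 = 5/48792 - I*√16890/31251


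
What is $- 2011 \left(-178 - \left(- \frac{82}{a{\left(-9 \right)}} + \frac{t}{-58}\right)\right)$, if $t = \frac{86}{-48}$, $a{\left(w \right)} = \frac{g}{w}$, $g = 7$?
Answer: $\frac{5554440319}{9744} \approx 5.7004 \cdot 10^{5}$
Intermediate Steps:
$a{\left(w \right)} = \frac{7}{w}$
$t = - \frac{43}{24}$ ($t = 86 \left(- \frac{1}{48}\right) = - \frac{43}{24} \approx -1.7917$)
$- 2011 \left(-178 - \left(- \frac{82}{a{\left(-9 \right)}} + \frac{t}{-58}\right)\right) = - 2011 \left(-178 - \left(- \frac{82}{7 \frac{1}{-9}} - \frac{43}{24 \left(-58\right)}\right)\right) = - 2011 \left(-178 - \left(- \frac{82}{7 \left(- \frac{1}{9}\right)} - - \frac{43}{1392}\right)\right) = - 2011 \left(-178 - \left(- \frac{82}{- \frac{7}{9}} + \frac{43}{1392}\right)\right) = - 2011 \left(-178 - \left(\left(-82\right) \left(- \frac{9}{7}\right) + \frac{43}{1392}\right)\right) = - 2011 \left(-178 - \left(\frac{738}{7} + \frac{43}{1392}\right)\right) = - 2011 \left(-178 - \frac{1027597}{9744}\right) = \left(-2011\right) \left(- \frac{2762029}{9744}\right) = \frac{5554440319}{9744}$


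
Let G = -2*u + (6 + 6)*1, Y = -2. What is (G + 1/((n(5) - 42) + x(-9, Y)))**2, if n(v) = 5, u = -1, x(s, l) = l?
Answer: 297025/1521 ≈ 195.28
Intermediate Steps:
G = 14 (G = -2*(-1) + (6 + 6)*1 = 2 + 12*1 = 2 + 12 = 14)
(G + 1/((n(5) - 42) + x(-9, Y)))**2 = (14 + 1/((5 - 42) - 2))**2 = (14 + 1/(-37 - 2))**2 = (14 + 1/(-39))**2 = (14 - 1/39)**2 = (545/39)**2 = 297025/1521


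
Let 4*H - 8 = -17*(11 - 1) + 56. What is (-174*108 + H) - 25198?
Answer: -88033/2 ≈ -44017.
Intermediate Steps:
H = -53/2 (H = 2 + (-17*(11 - 1) + 56)/4 = 2 + (-17*10 + 56)/4 = 2 + (-170 + 56)/4 = 2 + (¼)*(-114) = 2 - 57/2 = -53/2 ≈ -26.500)
(-174*108 + H) - 25198 = (-174*108 - 53/2) - 25198 = (-18792 - 53/2) - 25198 = -37637/2 - 25198 = -88033/2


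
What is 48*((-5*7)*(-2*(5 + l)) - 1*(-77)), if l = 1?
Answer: 23856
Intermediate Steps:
48*((-5*7)*(-2*(5 + l)) - 1*(-77)) = 48*((-5*7)*(-2*(5 + 1)) - 1*(-77)) = 48*(-(-70)*6 + 77) = 48*(-35*(-12) + 77) = 48*(420 + 77) = 48*497 = 23856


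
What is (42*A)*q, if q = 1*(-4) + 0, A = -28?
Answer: 4704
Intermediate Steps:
q = -4 (q = -4 + 0 = -4)
(42*A)*q = (42*(-28))*(-4) = -1176*(-4) = 4704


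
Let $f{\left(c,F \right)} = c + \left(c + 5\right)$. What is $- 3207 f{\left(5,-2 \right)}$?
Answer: $-48105$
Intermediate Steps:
$f{\left(c,F \right)} = 5 + 2 c$ ($f{\left(c,F \right)} = c + \left(5 + c\right) = 5 + 2 c$)
$- 3207 f{\left(5,-2 \right)} = - 3207 \left(5 + 2 \cdot 5\right) = - 3207 \left(5 + 10\right) = \left(-3207\right) 15 = -48105$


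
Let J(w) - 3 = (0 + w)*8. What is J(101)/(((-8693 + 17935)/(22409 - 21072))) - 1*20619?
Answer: -189476491/9242 ≈ -20502.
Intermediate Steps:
J(w) = 3 + 8*w (J(w) = 3 + (0 + w)*8 = 3 + w*8 = 3 + 8*w)
J(101)/(((-8693 + 17935)/(22409 - 21072))) - 1*20619 = (3 + 8*101)/(((-8693 + 17935)/(22409 - 21072))) - 1*20619 = (3 + 808)/((9242/1337)) - 20619 = 811/((9242*(1/1337))) - 20619 = 811/(9242/1337) - 20619 = 811*(1337/9242) - 20619 = 1084307/9242 - 20619 = -189476491/9242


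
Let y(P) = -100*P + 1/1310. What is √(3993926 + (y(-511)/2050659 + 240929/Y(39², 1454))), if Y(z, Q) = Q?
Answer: 4*√2938673599473067264824770690/108499228435 ≈ 1998.5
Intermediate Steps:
y(P) = 1/1310 - 100*P (y(P) = -100*P + 1/1310 = 1/1310 - 100*P)
√(3993926 + (y(-511)/2050659 + 240929/Y(39², 1454))) = √(3993926 + ((1/1310 - 100*(-511))/2050659 + 240929/1454)) = √(3993926 + ((1/1310 + 51100)*(1/2050659) + 240929*(1/1454))) = √(3993926 + ((66941001/1310)*(1/2050659) + 240929/1454)) = √(3993926 + (7437889/298484810 + 240929/1454)) = √(3993926 + 17981115369774/108499228435) = √(433355870541855584/108499228435) = 4*√2938673599473067264824770690/108499228435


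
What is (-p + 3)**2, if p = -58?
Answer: 3721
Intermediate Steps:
(-p + 3)**2 = (-1*(-58) + 3)**2 = (58 + 3)**2 = 61**2 = 3721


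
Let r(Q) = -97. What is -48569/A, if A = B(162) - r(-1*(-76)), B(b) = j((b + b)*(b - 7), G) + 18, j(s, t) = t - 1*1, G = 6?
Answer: -48569/120 ≈ -404.74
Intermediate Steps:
j(s, t) = -1 + t (j(s, t) = t - 1 = -1 + t)
B(b) = 23 (B(b) = (-1 + 6) + 18 = 5 + 18 = 23)
A = 120 (A = 23 - 1*(-97) = 23 + 97 = 120)
-48569/A = -48569/120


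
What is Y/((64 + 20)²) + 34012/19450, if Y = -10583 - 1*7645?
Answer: -97403/116700 ≈ -0.83464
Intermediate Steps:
Y = -18228 (Y = -10583 - 7645 = -18228)
Y/((64 + 20)²) + 34012/19450 = -18228/(64 + 20)² + 34012/19450 = -18228/(84²) + 34012*(1/19450) = -18228/7056 + 17006/9725 = -18228*1/7056 + 17006/9725 = -31/12 + 17006/9725 = -97403/116700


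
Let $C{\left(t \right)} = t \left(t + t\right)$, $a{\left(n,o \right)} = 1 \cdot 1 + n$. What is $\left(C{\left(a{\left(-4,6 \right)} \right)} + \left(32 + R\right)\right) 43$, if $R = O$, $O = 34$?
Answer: $3612$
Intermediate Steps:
$R = 34$
$a{\left(n,o \right)} = 1 + n$
$C{\left(t \right)} = 2 t^{2}$ ($C{\left(t \right)} = t 2 t = 2 t^{2}$)
$\left(C{\left(a{\left(-4,6 \right)} \right)} + \left(32 + R\right)\right) 43 = \left(2 \left(1 - 4\right)^{2} + \left(32 + 34\right)\right) 43 = \left(2 \left(-3\right)^{2} + 66\right) 43 = \left(2 \cdot 9 + 66\right) 43 = \left(18 + 66\right) 43 = 84 \cdot 43 = 3612$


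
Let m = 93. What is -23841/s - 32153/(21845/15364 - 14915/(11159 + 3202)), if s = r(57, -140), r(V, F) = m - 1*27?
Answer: -156746948842659/1860363670 ≈ -84256.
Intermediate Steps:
r(V, F) = 66 (r(V, F) = 93 - 1*27 = 93 - 27 = 66)
s = 66
-23841/s - 32153/(21845/15364 - 14915/(11159 + 3202)) = -23841/66 - 32153/(21845/15364 - 14915/(11159 + 3202)) = -23841*1/66 - 32153/(21845*(1/15364) - 14915/14361) = -7947/22 - 32153/(21845/15364 - 14915*1/14361) = -7947/22 - 32153/(21845/15364 - 14915/14361) = -7947/22 - 32153/84561985/220642404 = -7947/22 - 32153*220642404/84561985 = -7947/22 - 7094315215812/84561985 = -156746948842659/1860363670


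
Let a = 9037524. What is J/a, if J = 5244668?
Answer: 1311167/2259381 ≈ 0.58032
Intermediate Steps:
J/a = 5244668/9037524 = 5244668*(1/9037524) = 1311167/2259381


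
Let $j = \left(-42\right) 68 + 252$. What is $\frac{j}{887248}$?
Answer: $- \frac{651}{221812} \approx -0.0029349$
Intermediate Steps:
$j = -2604$ ($j = -2856 + 252 = -2604$)
$\frac{j}{887248} = - \frac{2604}{887248} = \left(-2604\right) \frac{1}{887248} = - \frac{651}{221812}$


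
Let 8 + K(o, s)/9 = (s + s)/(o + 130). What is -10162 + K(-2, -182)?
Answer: -328307/32 ≈ -10260.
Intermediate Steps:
K(o, s) = -72 + 18*s/(130 + o) (K(o, s) = -72 + 9*((s + s)/(o + 130)) = -72 + 9*((2*s)/(130 + o)) = -72 + 9*(2*s/(130 + o)) = -72 + 18*s/(130 + o))
-10162 + K(-2, -182) = -10162 + 18*(-520 - 182 - 4*(-2))/(130 - 2) = -10162 + 18*(-520 - 182 + 8)/128 = -10162 + 18*(1/128)*(-694) = -10162 - 3123/32 = -328307/32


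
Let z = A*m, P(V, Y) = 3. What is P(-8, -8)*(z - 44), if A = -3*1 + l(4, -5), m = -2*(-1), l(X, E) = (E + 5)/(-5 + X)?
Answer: -150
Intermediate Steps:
l(X, E) = (5 + E)/(-5 + X)
m = 2
A = -3 (A = -3*1 + (5 - 5)/(-5 + 4) = -3 + 0/(-1) = -3 - 1*0 = -3 + 0 = -3)
z = -6 (z = -3*2 = -6)
P(-8, -8)*(z - 44) = 3*(-6 - 44) = 3*(-50) = -150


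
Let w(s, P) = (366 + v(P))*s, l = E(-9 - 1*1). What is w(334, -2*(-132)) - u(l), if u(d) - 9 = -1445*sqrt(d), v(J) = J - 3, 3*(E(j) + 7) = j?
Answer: 209409 + 1445*I*sqrt(93)/3 ≈ 2.0941e+5 + 4645.0*I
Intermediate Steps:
E(j) = -7 + j/3
v(J) = -3 + J
l = -31/3 (l = -7 + (-9 - 1*1)/3 = -7 + (-9 - 1)/3 = -7 + (1/3)*(-10) = -7 - 10/3 = -31/3 ≈ -10.333)
w(s, P) = s*(363 + P) (w(s, P) = (366 + (-3 + P))*s = (363 + P)*s = s*(363 + P))
u(d) = 9 - 1445*sqrt(d)
w(334, -2*(-132)) - u(l) = 334*(363 - 2*(-132)) - (9 - 1445*I*sqrt(93)/3) = 334*(363 + 264) - (9 - 1445*I*sqrt(93)/3) = 334*627 - (9 - 1445*I*sqrt(93)/3) = 209418 + (-9 + 1445*I*sqrt(93)/3) = 209409 + 1445*I*sqrt(93)/3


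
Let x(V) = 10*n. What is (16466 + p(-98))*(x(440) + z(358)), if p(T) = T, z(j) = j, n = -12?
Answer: 3895584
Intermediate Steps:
x(V) = -120 (x(V) = 10*(-12) = -120)
(16466 + p(-98))*(x(440) + z(358)) = (16466 - 98)*(-120 + 358) = 16368*238 = 3895584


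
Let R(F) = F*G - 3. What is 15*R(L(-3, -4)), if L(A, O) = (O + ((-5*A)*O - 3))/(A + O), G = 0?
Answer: -45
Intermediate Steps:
L(A, O) = (-3 + O - 5*A*O)/(A + O) (L(A, O) = (O + (-5*A*O - 3))/(A + O) = (O + (-3 - 5*A*O))/(A + O) = (-3 + O - 5*A*O)/(A + O))
R(F) = -3 (R(F) = F*0 - 3 = 0 - 3 = -3)
15*R(L(-3, -4)) = 15*(-3) = -45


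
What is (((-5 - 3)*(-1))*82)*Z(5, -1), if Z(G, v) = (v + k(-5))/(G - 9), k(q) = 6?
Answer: -820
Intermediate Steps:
Z(G, v) = (6 + v)/(-9 + G) (Z(G, v) = (v + 6)/(G - 9) = (6 + v)/(-9 + G))
(((-5 - 3)*(-1))*82)*Z(5, -1) = (((-5 - 3)*(-1))*82)*((6 - 1)/(-9 + 5)) = (-8*(-1)*82)*(5/(-4)) = (8*82)*(-1/4*5) = 656*(-5/4) = -820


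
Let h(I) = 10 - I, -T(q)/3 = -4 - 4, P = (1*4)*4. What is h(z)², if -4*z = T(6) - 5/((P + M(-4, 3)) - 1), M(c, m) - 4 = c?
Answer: 36481/144 ≈ 253.34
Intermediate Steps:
M(c, m) = 4 + c
P = 16 (P = 4*4 = 16)
T(q) = 24 (T(q) = -3*(-4 - 4) = -3*(-8) = 24)
z = -71/12 (z = -(24 - 5/((16 + (4 - 4)) - 1))/4 = -(24 - 5/((16 + 0) - 1))/4 = -(24 - 5/(16 - 1))/4 = -(24 - 5/15)/4 = -(24 - 1*⅓)/4 = -(24 - ⅓)/4 = -¼*71/3 = -71/12 ≈ -5.9167)
h(z)² = (10 - 1*(-71/12))² = (10 + 71/12)² = (191/12)² = 36481/144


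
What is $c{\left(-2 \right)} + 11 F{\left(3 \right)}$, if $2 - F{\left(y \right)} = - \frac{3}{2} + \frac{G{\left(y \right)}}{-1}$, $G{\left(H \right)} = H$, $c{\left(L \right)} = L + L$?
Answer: $\frac{135}{2} \approx 67.5$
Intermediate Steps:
$c{\left(L \right)} = 2 L$
$F{\left(y \right)} = \frac{7}{2} + y$ ($F{\left(y \right)} = 2 - \left(- \frac{3}{2} + \frac{y}{-1}\right) = 2 - \left(\left(-3\right) \frac{1}{2} + y \left(-1\right)\right) = 2 - \left(- \frac{3}{2} - y\right) = 2 + \left(\frac{3}{2} + y\right) = \frac{7}{2} + y$)
$c{\left(-2 \right)} + 11 F{\left(3 \right)} = 2 \left(-2\right) + 11 \left(\frac{7}{2} + 3\right) = -4 + 11 \cdot \frac{13}{2} = -4 + \frac{143}{2} = \frac{135}{2}$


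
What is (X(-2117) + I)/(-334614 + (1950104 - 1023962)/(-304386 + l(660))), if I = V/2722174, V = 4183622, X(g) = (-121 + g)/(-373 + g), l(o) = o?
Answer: -69643714536936/9567814972575214355 ≈ -7.2790e-6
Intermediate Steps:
X(g) = (-121 + g)/(-373 + g)
I = 2091811/1361087 (I = 4183622/2722174 = 4183622*(1/2722174) = 2091811/1361087 ≈ 1.5369)
(X(-2117) + I)/(-334614 + (1950104 - 1023962)/(-304386 + l(660))) = ((-121 - 2117)/(-373 - 2117) + 2091811/1361087)/(-334614 + (1950104 - 1023962)/(-304386 + 660)) = (-2238/(-2490) + 2091811/1361087)/(-334614 + 926142/(-303726)) = (-1/2490*(-2238) + 2091811/1361087)/(-334614 + 926142*(-1/303726)) = (373/415 + 2091811/1361087)/(-334614 - 154357/50621) = 1375787016/(564851105*(-16938649651/50621)) = (1375787016/564851105)*(-50621/16938649651) = -69643714536936/9567814972575214355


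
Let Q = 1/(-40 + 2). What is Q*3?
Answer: -3/38 ≈ -0.078947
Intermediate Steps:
Q = -1/38 (Q = 1/(-38) = -1/38 ≈ -0.026316)
Q*3 = -1/38*3 = -3/38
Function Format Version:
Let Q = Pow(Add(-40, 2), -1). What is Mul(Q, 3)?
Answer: Rational(-3, 38) ≈ -0.078947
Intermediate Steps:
Q = Rational(-1, 38) (Q = Pow(-38, -1) = Rational(-1, 38) ≈ -0.026316)
Mul(Q, 3) = Mul(Rational(-1, 38), 3) = Rational(-3, 38)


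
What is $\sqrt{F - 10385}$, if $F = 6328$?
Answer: $i \sqrt{4057} \approx 63.695 i$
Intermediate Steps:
$\sqrt{F - 10385} = \sqrt{6328 - 10385} = \sqrt{-4057} = i \sqrt{4057}$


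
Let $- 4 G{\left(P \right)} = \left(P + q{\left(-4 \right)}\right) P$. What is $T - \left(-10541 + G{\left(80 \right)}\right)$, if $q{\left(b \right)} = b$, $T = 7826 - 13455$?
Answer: $6432$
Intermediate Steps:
$T = -5629$
$G{\left(P \right)} = - \frac{P \left(-4 + P\right)}{4}$ ($G{\left(P \right)} = - \frac{\left(P - 4\right) P}{4} = - \frac{\left(-4 + P\right) P}{4} = - \frac{P \left(-4 + P\right)}{4}$)
$T - \left(-10541 + G{\left(80 \right)}\right) = -5629 - \left(-10541 + \frac{1}{4} \cdot 80 \left(4 - 80\right)\right) = -5629 - \left(-10541 + \frac{1}{4} \cdot 80 \left(-76\right)\right) = -5629 - \left(-10541 - 1520\right) = -5629 - -12061 = -5629 + 12061 = 6432$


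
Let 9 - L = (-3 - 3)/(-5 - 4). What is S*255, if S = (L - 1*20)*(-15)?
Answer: 44625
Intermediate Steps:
L = 25/3 (L = 9 - (-3 - 3)/(-5 - 4) = 9 - (-6)/(-9) = 9 - (-6)*(-1)/9 = 9 - 1*2/3 = 9 - 2/3 = 25/3 ≈ 8.3333)
S = 175 (S = (25/3 - 1*20)*(-15) = (25/3 - 20)*(-15) = -35/3*(-15) = 175)
S*255 = 175*255 = 44625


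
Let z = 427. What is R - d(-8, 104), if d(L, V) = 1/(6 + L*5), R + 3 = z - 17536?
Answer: -581807/34 ≈ -17112.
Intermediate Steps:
R = -17112 (R = -3 + (427 - 17536) = -3 - 17109 = -17112)
d(L, V) = 1/(6 + 5*L)
R - d(-8, 104) = -17112 - 1/(6 + 5*(-8)) = -17112 - 1/(6 - 40) = -17112 - 1/(-34) = -17112 - 1*(-1/34) = -17112 + 1/34 = -581807/34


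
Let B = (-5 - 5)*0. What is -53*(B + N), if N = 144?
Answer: -7632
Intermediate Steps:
B = 0 (B = -10*0 = 0)
-53*(B + N) = -53*(0 + 144) = -53*144 = -7632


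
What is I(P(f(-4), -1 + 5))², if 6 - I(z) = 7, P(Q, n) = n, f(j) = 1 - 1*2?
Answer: 1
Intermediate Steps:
f(j) = -1 (f(j) = 1 - 2 = -1)
I(z) = -1 (I(z) = 6 - 1*7 = 6 - 7 = -1)
I(P(f(-4), -1 + 5))² = (-1)² = 1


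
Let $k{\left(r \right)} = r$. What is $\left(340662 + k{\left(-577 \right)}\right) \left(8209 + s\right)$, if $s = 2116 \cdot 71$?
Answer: $53884767825$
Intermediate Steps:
$s = 150236$
$\left(340662 + k{\left(-577 \right)}\right) \left(8209 + s\right) = \left(340662 - 577\right) \left(8209 + 150236\right) = 340085 \cdot 158445 = 53884767825$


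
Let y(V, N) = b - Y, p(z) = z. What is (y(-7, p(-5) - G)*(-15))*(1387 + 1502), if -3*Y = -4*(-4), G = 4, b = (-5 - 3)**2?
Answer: -3004560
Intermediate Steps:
b = 64 (b = (-8)**2 = 64)
Y = -16/3 (Y = -(-4)*(-4)/3 = -1/3*16 = -16/3 ≈ -5.3333)
y(V, N) = 208/3 (y(V, N) = 64 - 1*(-16/3) = 64 + 16/3 = 208/3)
(y(-7, p(-5) - G)*(-15))*(1387 + 1502) = ((208/3)*(-15))*(1387 + 1502) = -1040*2889 = -3004560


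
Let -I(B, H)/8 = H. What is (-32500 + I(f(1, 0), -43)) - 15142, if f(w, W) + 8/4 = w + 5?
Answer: -47298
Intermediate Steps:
f(w, W) = 3 + w (f(w, W) = -2 + (w + 5) = -2 + (5 + w) = 3 + w)
I(B, H) = -8*H
(-32500 + I(f(1, 0), -43)) - 15142 = (-32500 - 8*(-43)) - 15142 = (-32500 + 344) - 15142 = -32156 - 15142 = -47298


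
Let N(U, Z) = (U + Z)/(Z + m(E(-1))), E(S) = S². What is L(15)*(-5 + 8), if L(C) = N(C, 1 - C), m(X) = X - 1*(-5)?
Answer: -3/8 ≈ -0.37500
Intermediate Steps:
m(X) = 5 + X (m(X) = X + 5 = 5 + X)
N(U, Z) = (U + Z)/(6 + Z) (N(U, Z) = (U + Z)/(Z + (5 + (-1)²)) = (U + Z)/(Z + (5 + 1)) = (U + Z)/(Z + 6) = (U + Z)/(6 + Z))
L(C) = 1/(7 - C) (L(C) = (C + (1 - C))/(6 + (1 - C)) = 1/(7 - C))
L(15)*(-5 + 8) = (-5 + 8)/(7 - 1*15) = 3/(7 - 15) = 3/(-8) = -⅛*3 = -3/8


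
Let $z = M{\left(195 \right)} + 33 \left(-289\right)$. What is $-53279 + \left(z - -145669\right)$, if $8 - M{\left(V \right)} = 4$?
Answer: $82857$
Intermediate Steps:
$M{\left(V \right)} = 4$ ($M{\left(V \right)} = 8 - 4 = 4$)
$z = -9533$ ($z = 4 + 33 \left(-289\right) = 4 - 9537 = -9533$)
$-53279 + \left(z - -145669\right) = -53279 - -136136 = -53279 + \left(-9533 + 145669\right) = -53279 + 136136 = 82857$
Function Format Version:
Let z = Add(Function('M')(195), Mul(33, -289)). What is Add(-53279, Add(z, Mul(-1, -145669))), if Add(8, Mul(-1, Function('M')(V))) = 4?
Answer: 82857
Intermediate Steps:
Function('M')(V) = 4 (Function('M')(V) = Add(8, Mul(-1, 4)) = Add(8, -4) = 4)
z = -9533 (z = Add(4, Mul(33, -289)) = Add(4, -9537) = -9533)
Add(-53279, Add(z, Mul(-1, -145669))) = Add(-53279, Add(-9533, Mul(-1, -145669))) = Add(-53279, Add(-9533, 145669)) = Add(-53279, 136136) = 82857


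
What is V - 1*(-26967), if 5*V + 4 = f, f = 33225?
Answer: 168056/5 ≈ 33611.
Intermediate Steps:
V = 33221/5 (V = -4/5 + (1/5)*33225 = -4/5 + 6645 = 33221/5 ≈ 6644.2)
V - 1*(-26967) = 33221/5 - 1*(-26967) = 33221/5 + 26967 = 168056/5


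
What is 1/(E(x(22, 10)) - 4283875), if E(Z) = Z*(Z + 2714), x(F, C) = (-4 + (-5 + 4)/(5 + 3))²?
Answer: -4096/17356411135 ≈ -2.3599e-7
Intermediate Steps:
x(F, C) = 1089/64 (x(F, C) = (-4 - 1/8)² = (-4 - 1*⅛)² = (-4 - ⅛)² = (-33/8)² = 1089/64)
E(Z) = Z*(2714 + Z)
1/(E(x(22, 10)) - 4283875) = 1/(1089*(2714 + 1089/64)/64 - 4283875) = 1/((1089/64)*(174785/64) - 4283875) = 1/(190340865/4096 - 4283875) = 1/(-17356411135/4096) = -4096/17356411135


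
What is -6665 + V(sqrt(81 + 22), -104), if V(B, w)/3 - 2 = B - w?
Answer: -6347 + 3*sqrt(103) ≈ -6316.6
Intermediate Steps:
V(B, w) = 6 - 3*w + 3*B (V(B, w) = 6 + 3*(B - w) = 6 + (-3*w + 3*B) = 6 - 3*w + 3*B)
-6665 + V(sqrt(81 + 22), -104) = -6665 + (6 - 3*(-104) + 3*sqrt(81 + 22)) = -6665 + (6 + 312 + 3*sqrt(103)) = -6665 + (318 + 3*sqrt(103)) = -6347 + 3*sqrt(103)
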